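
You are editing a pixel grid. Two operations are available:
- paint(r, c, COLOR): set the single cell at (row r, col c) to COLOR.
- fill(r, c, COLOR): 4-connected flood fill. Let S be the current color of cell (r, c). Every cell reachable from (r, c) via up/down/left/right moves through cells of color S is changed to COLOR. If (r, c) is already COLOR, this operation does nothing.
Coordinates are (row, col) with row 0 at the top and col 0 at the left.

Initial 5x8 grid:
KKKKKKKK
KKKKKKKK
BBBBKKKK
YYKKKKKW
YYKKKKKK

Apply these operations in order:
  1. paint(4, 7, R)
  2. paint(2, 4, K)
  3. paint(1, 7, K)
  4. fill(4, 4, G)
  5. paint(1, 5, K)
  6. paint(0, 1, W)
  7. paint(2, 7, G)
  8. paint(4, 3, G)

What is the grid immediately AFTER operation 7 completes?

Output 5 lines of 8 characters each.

Answer: GWGGGGGG
GGGGGKGG
BBBBGGGG
YYGGGGGW
YYGGGGGR

Derivation:
After op 1 paint(4,7,R):
KKKKKKKK
KKKKKKKK
BBBBKKKK
YYKKKKKW
YYKKKKKR
After op 2 paint(2,4,K):
KKKKKKKK
KKKKKKKK
BBBBKKKK
YYKKKKKW
YYKKKKKR
After op 3 paint(1,7,K):
KKKKKKKK
KKKKKKKK
BBBBKKKK
YYKKKKKW
YYKKKKKR
After op 4 fill(4,4,G) [30 cells changed]:
GGGGGGGG
GGGGGGGG
BBBBGGGG
YYGGGGGW
YYGGGGGR
After op 5 paint(1,5,K):
GGGGGGGG
GGGGGKGG
BBBBGGGG
YYGGGGGW
YYGGGGGR
After op 6 paint(0,1,W):
GWGGGGGG
GGGGGKGG
BBBBGGGG
YYGGGGGW
YYGGGGGR
After op 7 paint(2,7,G):
GWGGGGGG
GGGGGKGG
BBBBGGGG
YYGGGGGW
YYGGGGGR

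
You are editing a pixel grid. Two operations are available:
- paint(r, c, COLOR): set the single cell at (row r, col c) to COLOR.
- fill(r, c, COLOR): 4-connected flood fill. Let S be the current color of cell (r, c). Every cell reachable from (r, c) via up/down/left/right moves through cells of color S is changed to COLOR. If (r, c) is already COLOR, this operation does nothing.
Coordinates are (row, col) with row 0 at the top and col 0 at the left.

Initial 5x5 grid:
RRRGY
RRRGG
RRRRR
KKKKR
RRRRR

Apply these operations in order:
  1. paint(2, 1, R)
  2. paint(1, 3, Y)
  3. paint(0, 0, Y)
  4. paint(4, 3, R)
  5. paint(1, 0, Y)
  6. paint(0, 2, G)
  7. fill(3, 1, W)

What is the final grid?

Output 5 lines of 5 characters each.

After op 1 paint(2,1,R):
RRRGY
RRRGG
RRRRR
KKKKR
RRRRR
After op 2 paint(1,3,Y):
RRRGY
RRRYG
RRRRR
KKKKR
RRRRR
After op 3 paint(0,0,Y):
YRRGY
RRRYG
RRRRR
KKKKR
RRRRR
After op 4 paint(4,3,R):
YRRGY
RRRYG
RRRRR
KKKKR
RRRRR
After op 5 paint(1,0,Y):
YRRGY
YRRYG
RRRRR
KKKKR
RRRRR
After op 6 paint(0,2,G):
YRGGY
YRRYG
RRRRR
KKKKR
RRRRR
After op 7 fill(3,1,W) [4 cells changed]:
YRGGY
YRRYG
RRRRR
WWWWR
RRRRR

Answer: YRGGY
YRRYG
RRRRR
WWWWR
RRRRR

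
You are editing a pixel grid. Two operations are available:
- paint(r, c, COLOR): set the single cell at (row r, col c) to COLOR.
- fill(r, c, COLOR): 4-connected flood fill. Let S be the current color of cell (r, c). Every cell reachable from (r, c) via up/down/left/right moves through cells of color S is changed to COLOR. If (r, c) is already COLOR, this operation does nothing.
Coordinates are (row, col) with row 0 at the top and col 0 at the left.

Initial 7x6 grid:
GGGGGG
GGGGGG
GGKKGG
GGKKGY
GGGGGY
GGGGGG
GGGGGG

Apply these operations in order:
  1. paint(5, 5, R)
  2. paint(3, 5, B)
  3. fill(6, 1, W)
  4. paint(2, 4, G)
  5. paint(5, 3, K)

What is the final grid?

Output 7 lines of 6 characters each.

Answer: WWWWWW
WWWWWW
WWKKGW
WWKKWB
WWWWWY
WWWKWR
WWWWWW

Derivation:
After op 1 paint(5,5,R):
GGGGGG
GGGGGG
GGKKGG
GGKKGY
GGGGGY
GGGGGR
GGGGGG
After op 2 paint(3,5,B):
GGGGGG
GGGGGG
GGKKGG
GGKKGB
GGGGGY
GGGGGR
GGGGGG
After op 3 fill(6,1,W) [35 cells changed]:
WWWWWW
WWWWWW
WWKKWW
WWKKWB
WWWWWY
WWWWWR
WWWWWW
After op 4 paint(2,4,G):
WWWWWW
WWWWWW
WWKKGW
WWKKWB
WWWWWY
WWWWWR
WWWWWW
After op 5 paint(5,3,K):
WWWWWW
WWWWWW
WWKKGW
WWKKWB
WWWWWY
WWWKWR
WWWWWW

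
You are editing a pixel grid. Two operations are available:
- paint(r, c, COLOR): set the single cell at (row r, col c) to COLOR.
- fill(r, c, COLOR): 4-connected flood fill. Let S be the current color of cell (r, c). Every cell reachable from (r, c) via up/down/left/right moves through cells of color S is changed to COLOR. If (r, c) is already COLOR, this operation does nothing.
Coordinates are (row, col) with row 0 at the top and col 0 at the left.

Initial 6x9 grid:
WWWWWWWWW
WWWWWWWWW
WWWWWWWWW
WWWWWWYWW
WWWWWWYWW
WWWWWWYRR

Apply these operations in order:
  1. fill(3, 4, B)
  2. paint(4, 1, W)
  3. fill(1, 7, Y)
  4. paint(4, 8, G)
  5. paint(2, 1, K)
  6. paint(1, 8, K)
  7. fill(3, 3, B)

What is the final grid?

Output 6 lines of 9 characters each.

After op 1 fill(3,4,B) [49 cells changed]:
BBBBBBBBB
BBBBBBBBB
BBBBBBBBB
BBBBBBYBB
BBBBBBYBB
BBBBBBYRR
After op 2 paint(4,1,W):
BBBBBBBBB
BBBBBBBBB
BBBBBBBBB
BBBBBBYBB
BWBBBBYBB
BBBBBBYRR
After op 3 fill(1,7,Y) [48 cells changed]:
YYYYYYYYY
YYYYYYYYY
YYYYYYYYY
YYYYYYYYY
YWYYYYYYY
YYYYYYYRR
After op 4 paint(4,8,G):
YYYYYYYYY
YYYYYYYYY
YYYYYYYYY
YYYYYYYYY
YWYYYYYYG
YYYYYYYRR
After op 5 paint(2,1,K):
YYYYYYYYY
YYYYYYYYY
YKYYYYYYY
YYYYYYYYY
YWYYYYYYG
YYYYYYYRR
After op 6 paint(1,8,K):
YYYYYYYYY
YYYYYYYYK
YKYYYYYYY
YYYYYYYYY
YWYYYYYYG
YYYYYYYRR
After op 7 fill(3,3,B) [48 cells changed]:
BBBBBBBBB
BBBBBBBBK
BKBBBBBBB
BBBBBBBBB
BWBBBBBBG
BBBBBBBRR

Answer: BBBBBBBBB
BBBBBBBBK
BKBBBBBBB
BBBBBBBBB
BWBBBBBBG
BBBBBBBRR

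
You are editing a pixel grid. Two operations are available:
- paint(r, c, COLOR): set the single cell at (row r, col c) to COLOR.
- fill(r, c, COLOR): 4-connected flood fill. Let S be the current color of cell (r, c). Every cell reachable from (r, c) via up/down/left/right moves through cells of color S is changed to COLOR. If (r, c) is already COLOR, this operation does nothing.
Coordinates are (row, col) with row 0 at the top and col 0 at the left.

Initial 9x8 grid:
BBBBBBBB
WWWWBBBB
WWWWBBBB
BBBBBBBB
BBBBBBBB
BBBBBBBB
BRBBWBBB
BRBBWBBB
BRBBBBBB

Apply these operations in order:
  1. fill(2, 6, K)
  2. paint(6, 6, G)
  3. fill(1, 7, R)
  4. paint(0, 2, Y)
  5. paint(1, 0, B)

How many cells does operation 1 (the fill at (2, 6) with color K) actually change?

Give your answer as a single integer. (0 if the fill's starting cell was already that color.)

Answer: 59

Derivation:
After op 1 fill(2,6,K) [59 cells changed]:
KKKKKKKK
WWWWKKKK
WWWWKKKK
KKKKKKKK
KKKKKKKK
KKKKKKKK
KRKKWKKK
KRKKWKKK
KRKKKKKK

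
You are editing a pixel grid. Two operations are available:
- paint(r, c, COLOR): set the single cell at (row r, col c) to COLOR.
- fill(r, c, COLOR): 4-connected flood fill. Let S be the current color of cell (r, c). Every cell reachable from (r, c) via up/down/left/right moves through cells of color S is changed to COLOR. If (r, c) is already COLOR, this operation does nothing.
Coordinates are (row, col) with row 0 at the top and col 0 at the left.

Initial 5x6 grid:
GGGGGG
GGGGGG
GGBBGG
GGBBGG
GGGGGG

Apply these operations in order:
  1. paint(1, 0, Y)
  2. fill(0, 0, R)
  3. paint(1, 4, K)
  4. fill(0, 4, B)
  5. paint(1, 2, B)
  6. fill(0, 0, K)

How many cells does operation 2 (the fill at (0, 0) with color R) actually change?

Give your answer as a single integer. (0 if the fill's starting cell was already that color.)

Answer: 25

Derivation:
After op 1 paint(1,0,Y):
GGGGGG
YGGGGG
GGBBGG
GGBBGG
GGGGGG
After op 2 fill(0,0,R) [25 cells changed]:
RRRRRR
YRRRRR
RRBBRR
RRBBRR
RRRRRR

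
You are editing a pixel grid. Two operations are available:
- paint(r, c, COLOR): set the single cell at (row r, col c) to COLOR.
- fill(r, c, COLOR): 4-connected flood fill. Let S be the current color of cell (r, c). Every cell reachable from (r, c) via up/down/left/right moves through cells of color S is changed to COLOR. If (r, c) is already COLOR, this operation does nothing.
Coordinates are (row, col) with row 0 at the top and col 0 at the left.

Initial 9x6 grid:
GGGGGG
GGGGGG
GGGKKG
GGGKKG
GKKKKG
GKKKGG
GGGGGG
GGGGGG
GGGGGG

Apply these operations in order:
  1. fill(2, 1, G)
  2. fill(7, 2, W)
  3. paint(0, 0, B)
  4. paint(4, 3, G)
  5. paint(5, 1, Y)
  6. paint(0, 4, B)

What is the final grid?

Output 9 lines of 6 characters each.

After op 1 fill(2,1,G) [0 cells changed]:
GGGGGG
GGGGGG
GGGKKG
GGGKKG
GKKKKG
GKKKGG
GGGGGG
GGGGGG
GGGGGG
After op 2 fill(7,2,W) [43 cells changed]:
WWWWWW
WWWWWW
WWWKKW
WWWKKW
WKKKKW
WKKKWW
WWWWWW
WWWWWW
WWWWWW
After op 3 paint(0,0,B):
BWWWWW
WWWWWW
WWWKKW
WWWKKW
WKKKKW
WKKKWW
WWWWWW
WWWWWW
WWWWWW
After op 4 paint(4,3,G):
BWWWWW
WWWWWW
WWWKKW
WWWKKW
WKKGKW
WKKKWW
WWWWWW
WWWWWW
WWWWWW
After op 5 paint(5,1,Y):
BWWWWW
WWWWWW
WWWKKW
WWWKKW
WKKGKW
WYKKWW
WWWWWW
WWWWWW
WWWWWW
After op 6 paint(0,4,B):
BWWWBW
WWWWWW
WWWKKW
WWWKKW
WKKGKW
WYKKWW
WWWWWW
WWWWWW
WWWWWW

Answer: BWWWBW
WWWWWW
WWWKKW
WWWKKW
WKKGKW
WYKKWW
WWWWWW
WWWWWW
WWWWWW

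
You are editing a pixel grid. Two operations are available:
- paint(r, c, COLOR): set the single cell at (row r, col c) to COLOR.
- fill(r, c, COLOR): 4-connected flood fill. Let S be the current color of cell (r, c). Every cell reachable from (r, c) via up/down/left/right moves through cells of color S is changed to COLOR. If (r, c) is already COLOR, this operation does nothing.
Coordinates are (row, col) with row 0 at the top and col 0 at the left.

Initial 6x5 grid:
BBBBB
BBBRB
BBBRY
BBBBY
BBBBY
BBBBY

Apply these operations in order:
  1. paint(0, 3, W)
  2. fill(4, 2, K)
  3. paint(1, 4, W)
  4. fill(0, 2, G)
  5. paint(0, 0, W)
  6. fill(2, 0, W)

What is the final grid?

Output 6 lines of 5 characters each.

After op 1 paint(0,3,W):
BBBWB
BBBRB
BBBRY
BBBBY
BBBBY
BBBBY
After op 2 fill(4,2,K) [21 cells changed]:
KKKWB
KKKRB
KKKRY
KKKKY
KKKKY
KKKKY
After op 3 paint(1,4,W):
KKKWB
KKKRW
KKKRY
KKKKY
KKKKY
KKKKY
After op 4 fill(0,2,G) [21 cells changed]:
GGGWB
GGGRW
GGGRY
GGGGY
GGGGY
GGGGY
After op 5 paint(0,0,W):
WGGWB
GGGRW
GGGRY
GGGGY
GGGGY
GGGGY
After op 6 fill(2,0,W) [20 cells changed]:
WWWWB
WWWRW
WWWRY
WWWWY
WWWWY
WWWWY

Answer: WWWWB
WWWRW
WWWRY
WWWWY
WWWWY
WWWWY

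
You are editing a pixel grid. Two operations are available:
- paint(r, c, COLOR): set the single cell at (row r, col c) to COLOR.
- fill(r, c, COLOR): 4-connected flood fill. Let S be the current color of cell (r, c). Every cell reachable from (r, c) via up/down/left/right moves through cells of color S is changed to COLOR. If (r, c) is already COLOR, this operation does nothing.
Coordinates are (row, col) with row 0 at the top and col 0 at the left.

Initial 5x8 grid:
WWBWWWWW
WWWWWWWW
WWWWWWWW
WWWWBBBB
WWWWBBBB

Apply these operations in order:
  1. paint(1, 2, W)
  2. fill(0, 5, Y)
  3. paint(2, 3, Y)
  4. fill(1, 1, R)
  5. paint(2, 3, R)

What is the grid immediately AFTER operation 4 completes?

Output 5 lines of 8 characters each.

After op 1 paint(1,2,W):
WWBWWWWW
WWWWWWWW
WWWWWWWW
WWWWBBBB
WWWWBBBB
After op 2 fill(0,5,Y) [31 cells changed]:
YYBYYYYY
YYYYYYYY
YYYYYYYY
YYYYBBBB
YYYYBBBB
After op 3 paint(2,3,Y):
YYBYYYYY
YYYYYYYY
YYYYYYYY
YYYYBBBB
YYYYBBBB
After op 4 fill(1,1,R) [31 cells changed]:
RRBRRRRR
RRRRRRRR
RRRRRRRR
RRRRBBBB
RRRRBBBB

Answer: RRBRRRRR
RRRRRRRR
RRRRRRRR
RRRRBBBB
RRRRBBBB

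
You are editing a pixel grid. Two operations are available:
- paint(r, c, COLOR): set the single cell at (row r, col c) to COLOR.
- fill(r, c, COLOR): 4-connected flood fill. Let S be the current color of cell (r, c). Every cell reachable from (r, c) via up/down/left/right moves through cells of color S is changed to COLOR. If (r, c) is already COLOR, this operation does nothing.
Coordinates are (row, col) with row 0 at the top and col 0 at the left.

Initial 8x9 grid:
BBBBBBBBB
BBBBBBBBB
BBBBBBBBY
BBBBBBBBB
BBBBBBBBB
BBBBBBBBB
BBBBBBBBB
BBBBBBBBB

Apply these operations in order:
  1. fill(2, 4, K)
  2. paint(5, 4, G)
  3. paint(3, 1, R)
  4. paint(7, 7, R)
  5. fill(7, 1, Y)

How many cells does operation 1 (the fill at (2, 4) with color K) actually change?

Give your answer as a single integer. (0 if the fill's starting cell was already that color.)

Answer: 71

Derivation:
After op 1 fill(2,4,K) [71 cells changed]:
KKKKKKKKK
KKKKKKKKK
KKKKKKKKY
KKKKKKKKK
KKKKKKKKK
KKKKKKKKK
KKKKKKKKK
KKKKKKKKK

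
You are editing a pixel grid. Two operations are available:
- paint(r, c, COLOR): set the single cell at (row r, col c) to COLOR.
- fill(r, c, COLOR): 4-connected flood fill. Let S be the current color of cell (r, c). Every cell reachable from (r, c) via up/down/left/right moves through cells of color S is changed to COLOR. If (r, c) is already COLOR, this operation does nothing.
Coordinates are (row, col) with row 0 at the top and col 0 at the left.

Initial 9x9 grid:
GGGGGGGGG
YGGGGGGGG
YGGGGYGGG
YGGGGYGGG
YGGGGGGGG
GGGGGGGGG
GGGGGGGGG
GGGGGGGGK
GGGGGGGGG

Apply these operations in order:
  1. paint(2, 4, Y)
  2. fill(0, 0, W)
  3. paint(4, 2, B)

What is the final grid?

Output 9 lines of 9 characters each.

After op 1 paint(2,4,Y):
GGGGGGGGG
YGGGGGGGG
YGGGYYGGG
YGGGGYGGG
YGGGGGGGG
GGGGGGGGG
GGGGGGGGG
GGGGGGGGK
GGGGGGGGG
After op 2 fill(0,0,W) [73 cells changed]:
WWWWWWWWW
YWWWWWWWW
YWWWYYWWW
YWWWWYWWW
YWWWWWWWW
WWWWWWWWW
WWWWWWWWW
WWWWWWWWK
WWWWWWWWW
After op 3 paint(4,2,B):
WWWWWWWWW
YWWWWWWWW
YWWWYYWWW
YWWWWYWWW
YWBWWWWWW
WWWWWWWWW
WWWWWWWWW
WWWWWWWWK
WWWWWWWWW

Answer: WWWWWWWWW
YWWWWWWWW
YWWWYYWWW
YWWWWYWWW
YWBWWWWWW
WWWWWWWWW
WWWWWWWWW
WWWWWWWWK
WWWWWWWWW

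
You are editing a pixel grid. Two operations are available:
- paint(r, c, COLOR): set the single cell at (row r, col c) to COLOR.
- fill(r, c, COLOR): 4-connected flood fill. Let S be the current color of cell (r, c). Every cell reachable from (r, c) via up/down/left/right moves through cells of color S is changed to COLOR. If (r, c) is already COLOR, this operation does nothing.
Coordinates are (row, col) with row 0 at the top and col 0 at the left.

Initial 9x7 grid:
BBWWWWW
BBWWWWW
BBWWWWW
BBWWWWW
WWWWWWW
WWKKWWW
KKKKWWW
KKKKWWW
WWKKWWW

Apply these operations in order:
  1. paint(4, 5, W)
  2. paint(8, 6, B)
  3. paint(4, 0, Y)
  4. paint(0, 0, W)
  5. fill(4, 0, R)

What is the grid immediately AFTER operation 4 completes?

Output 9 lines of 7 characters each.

After op 1 paint(4,5,W):
BBWWWWW
BBWWWWW
BBWWWWW
BBWWWWW
WWWWWWW
WWKKWWW
KKKKWWW
KKKKWWW
WWKKWWW
After op 2 paint(8,6,B):
BBWWWWW
BBWWWWW
BBWWWWW
BBWWWWW
WWWWWWW
WWKKWWW
KKKKWWW
KKKKWWW
WWKKWWB
After op 3 paint(4,0,Y):
BBWWWWW
BBWWWWW
BBWWWWW
BBWWWWW
YWWWWWW
WWKKWWW
KKKKWWW
KKKKWWW
WWKKWWB
After op 4 paint(0,0,W):
WBWWWWW
BBWWWWW
BBWWWWW
BBWWWWW
YWWWWWW
WWKKWWW
KKKKWWW
KKKKWWW
WWKKWWB

Answer: WBWWWWW
BBWWWWW
BBWWWWW
BBWWWWW
YWWWWWW
WWKKWWW
KKKKWWW
KKKKWWW
WWKKWWB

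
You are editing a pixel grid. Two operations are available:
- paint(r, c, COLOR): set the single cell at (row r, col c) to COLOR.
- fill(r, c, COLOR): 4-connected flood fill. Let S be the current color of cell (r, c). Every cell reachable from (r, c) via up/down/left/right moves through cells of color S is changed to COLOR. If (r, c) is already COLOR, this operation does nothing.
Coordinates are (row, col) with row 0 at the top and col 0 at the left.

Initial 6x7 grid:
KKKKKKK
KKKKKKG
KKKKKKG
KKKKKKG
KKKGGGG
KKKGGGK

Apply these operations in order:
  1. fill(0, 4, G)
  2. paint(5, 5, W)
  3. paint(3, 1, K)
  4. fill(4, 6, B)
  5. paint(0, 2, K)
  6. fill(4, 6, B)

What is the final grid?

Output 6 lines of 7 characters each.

Answer: BBKBBBB
BBBBBBB
BBBBBBB
BKBBBBB
BBBBBBB
BBBBBWK

Derivation:
After op 1 fill(0,4,G) [31 cells changed]:
GGGGGGG
GGGGGGG
GGGGGGG
GGGGGGG
GGGGGGG
GGGGGGK
After op 2 paint(5,5,W):
GGGGGGG
GGGGGGG
GGGGGGG
GGGGGGG
GGGGGGG
GGGGGWK
After op 3 paint(3,1,K):
GGGGGGG
GGGGGGG
GGGGGGG
GKGGGGG
GGGGGGG
GGGGGWK
After op 4 fill(4,6,B) [39 cells changed]:
BBBBBBB
BBBBBBB
BBBBBBB
BKBBBBB
BBBBBBB
BBBBBWK
After op 5 paint(0,2,K):
BBKBBBB
BBBBBBB
BBBBBBB
BKBBBBB
BBBBBBB
BBBBBWK
After op 6 fill(4,6,B) [0 cells changed]:
BBKBBBB
BBBBBBB
BBBBBBB
BKBBBBB
BBBBBBB
BBBBBWK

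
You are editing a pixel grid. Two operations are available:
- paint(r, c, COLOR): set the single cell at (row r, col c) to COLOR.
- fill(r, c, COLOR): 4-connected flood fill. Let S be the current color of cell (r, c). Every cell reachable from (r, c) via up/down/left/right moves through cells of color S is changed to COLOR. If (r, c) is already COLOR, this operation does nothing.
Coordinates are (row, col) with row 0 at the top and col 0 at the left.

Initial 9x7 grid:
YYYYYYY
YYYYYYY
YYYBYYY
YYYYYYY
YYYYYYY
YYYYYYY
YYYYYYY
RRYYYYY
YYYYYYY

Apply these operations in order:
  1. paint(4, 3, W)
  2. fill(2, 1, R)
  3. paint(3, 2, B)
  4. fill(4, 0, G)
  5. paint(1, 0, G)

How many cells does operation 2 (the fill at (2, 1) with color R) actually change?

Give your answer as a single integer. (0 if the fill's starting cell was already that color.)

After op 1 paint(4,3,W):
YYYYYYY
YYYYYYY
YYYBYYY
YYYYYYY
YYYWYYY
YYYYYYY
YYYYYYY
RRYYYYY
YYYYYYY
After op 2 fill(2,1,R) [59 cells changed]:
RRRRRRR
RRRRRRR
RRRBRRR
RRRRRRR
RRRWRRR
RRRRRRR
RRRRRRR
RRRRRRR
RRRRRRR

Answer: 59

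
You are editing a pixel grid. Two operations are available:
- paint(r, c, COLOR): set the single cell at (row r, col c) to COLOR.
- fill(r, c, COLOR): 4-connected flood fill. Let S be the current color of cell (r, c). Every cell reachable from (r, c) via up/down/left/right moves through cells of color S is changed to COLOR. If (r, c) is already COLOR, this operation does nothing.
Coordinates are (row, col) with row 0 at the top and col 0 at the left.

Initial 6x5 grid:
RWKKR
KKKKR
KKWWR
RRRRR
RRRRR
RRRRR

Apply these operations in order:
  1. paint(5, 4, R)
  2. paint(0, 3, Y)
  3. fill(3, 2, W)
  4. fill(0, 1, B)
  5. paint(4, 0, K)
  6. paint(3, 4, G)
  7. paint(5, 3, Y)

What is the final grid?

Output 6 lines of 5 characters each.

Answer: RBKYW
KKKKW
KKWWW
WWWWG
KWWWW
WWWYW

Derivation:
After op 1 paint(5,4,R):
RWKKR
KKKKR
KKWWR
RRRRR
RRRRR
RRRRR
After op 2 paint(0,3,Y):
RWKYR
KKKKR
KKWWR
RRRRR
RRRRR
RRRRR
After op 3 fill(3,2,W) [18 cells changed]:
RWKYW
KKKKW
KKWWW
WWWWW
WWWWW
WWWWW
After op 4 fill(0,1,B) [1 cells changed]:
RBKYW
KKKKW
KKWWW
WWWWW
WWWWW
WWWWW
After op 5 paint(4,0,K):
RBKYW
KKKKW
KKWWW
WWWWW
KWWWW
WWWWW
After op 6 paint(3,4,G):
RBKYW
KKKKW
KKWWW
WWWWG
KWWWW
WWWWW
After op 7 paint(5,3,Y):
RBKYW
KKKKW
KKWWW
WWWWG
KWWWW
WWWYW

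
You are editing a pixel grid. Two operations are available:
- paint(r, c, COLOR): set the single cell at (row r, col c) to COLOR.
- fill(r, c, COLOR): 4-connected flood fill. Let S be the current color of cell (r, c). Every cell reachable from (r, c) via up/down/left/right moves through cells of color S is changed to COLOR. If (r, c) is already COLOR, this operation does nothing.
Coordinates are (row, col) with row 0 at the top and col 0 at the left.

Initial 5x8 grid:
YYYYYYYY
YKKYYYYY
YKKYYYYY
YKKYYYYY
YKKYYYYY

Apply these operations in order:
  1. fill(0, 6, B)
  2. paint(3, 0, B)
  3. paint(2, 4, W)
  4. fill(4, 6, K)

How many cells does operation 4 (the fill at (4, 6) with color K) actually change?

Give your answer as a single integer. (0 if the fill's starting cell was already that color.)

After op 1 fill(0,6,B) [32 cells changed]:
BBBBBBBB
BKKBBBBB
BKKBBBBB
BKKBBBBB
BKKBBBBB
After op 2 paint(3,0,B):
BBBBBBBB
BKKBBBBB
BKKBBBBB
BKKBBBBB
BKKBBBBB
After op 3 paint(2,4,W):
BBBBBBBB
BKKBBBBB
BKKBWBBB
BKKBBBBB
BKKBBBBB
After op 4 fill(4,6,K) [31 cells changed]:
KKKKKKKK
KKKKKKKK
KKKKWKKK
KKKKKKKK
KKKKKKKK

Answer: 31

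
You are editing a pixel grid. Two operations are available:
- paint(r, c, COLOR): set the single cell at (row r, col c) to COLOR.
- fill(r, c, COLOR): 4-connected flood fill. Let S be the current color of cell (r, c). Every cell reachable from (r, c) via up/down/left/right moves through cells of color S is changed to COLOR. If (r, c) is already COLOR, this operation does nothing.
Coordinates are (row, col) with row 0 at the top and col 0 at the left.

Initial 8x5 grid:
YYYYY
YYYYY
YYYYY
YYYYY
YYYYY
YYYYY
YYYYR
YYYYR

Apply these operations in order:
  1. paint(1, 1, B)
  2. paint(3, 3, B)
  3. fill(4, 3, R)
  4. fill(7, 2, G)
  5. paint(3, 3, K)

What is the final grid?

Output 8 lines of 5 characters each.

Answer: GGGGG
GBGGG
GGGGG
GGGKG
GGGGG
GGGGG
GGGGG
GGGGG

Derivation:
After op 1 paint(1,1,B):
YYYYY
YBYYY
YYYYY
YYYYY
YYYYY
YYYYY
YYYYR
YYYYR
After op 2 paint(3,3,B):
YYYYY
YBYYY
YYYYY
YYYBY
YYYYY
YYYYY
YYYYR
YYYYR
After op 3 fill(4,3,R) [36 cells changed]:
RRRRR
RBRRR
RRRRR
RRRBR
RRRRR
RRRRR
RRRRR
RRRRR
After op 4 fill(7,2,G) [38 cells changed]:
GGGGG
GBGGG
GGGGG
GGGBG
GGGGG
GGGGG
GGGGG
GGGGG
After op 5 paint(3,3,K):
GGGGG
GBGGG
GGGGG
GGGKG
GGGGG
GGGGG
GGGGG
GGGGG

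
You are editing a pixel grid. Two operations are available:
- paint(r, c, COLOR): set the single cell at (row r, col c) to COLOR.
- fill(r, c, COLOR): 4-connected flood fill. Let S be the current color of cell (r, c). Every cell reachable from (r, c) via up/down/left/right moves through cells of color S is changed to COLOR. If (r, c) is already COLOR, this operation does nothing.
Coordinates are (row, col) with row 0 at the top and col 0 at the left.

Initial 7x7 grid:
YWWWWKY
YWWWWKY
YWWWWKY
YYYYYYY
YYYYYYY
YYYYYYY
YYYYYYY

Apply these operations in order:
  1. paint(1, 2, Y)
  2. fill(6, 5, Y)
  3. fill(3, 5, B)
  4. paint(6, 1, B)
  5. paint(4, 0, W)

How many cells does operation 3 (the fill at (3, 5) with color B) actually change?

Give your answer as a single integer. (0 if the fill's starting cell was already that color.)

After op 1 paint(1,2,Y):
YWWWWKY
YWYWWKY
YWWWWKY
YYYYYYY
YYYYYYY
YYYYYYY
YYYYYYY
After op 2 fill(6,5,Y) [0 cells changed]:
YWWWWKY
YWYWWKY
YWWWWKY
YYYYYYY
YYYYYYY
YYYYYYY
YYYYYYY
After op 3 fill(3,5,B) [34 cells changed]:
BWWWWKB
BWYWWKB
BWWWWKB
BBBBBBB
BBBBBBB
BBBBBBB
BBBBBBB

Answer: 34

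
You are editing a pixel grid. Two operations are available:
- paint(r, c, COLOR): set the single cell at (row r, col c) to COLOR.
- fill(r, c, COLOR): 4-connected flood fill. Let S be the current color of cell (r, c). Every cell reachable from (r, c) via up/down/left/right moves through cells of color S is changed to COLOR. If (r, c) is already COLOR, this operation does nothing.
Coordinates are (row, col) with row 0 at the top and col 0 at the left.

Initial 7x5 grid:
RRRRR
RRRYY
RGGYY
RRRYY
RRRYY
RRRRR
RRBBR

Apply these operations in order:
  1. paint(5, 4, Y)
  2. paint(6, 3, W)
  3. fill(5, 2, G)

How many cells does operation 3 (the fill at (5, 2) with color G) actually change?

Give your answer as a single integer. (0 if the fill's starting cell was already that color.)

Answer: 21

Derivation:
After op 1 paint(5,4,Y):
RRRRR
RRRYY
RGGYY
RRRYY
RRRYY
RRRRY
RRBBR
After op 2 paint(6,3,W):
RRRRR
RRRYY
RGGYY
RRRYY
RRRYY
RRRRY
RRBWR
After op 3 fill(5,2,G) [21 cells changed]:
GGGGG
GGGYY
GGGYY
GGGYY
GGGYY
GGGGY
GGBWR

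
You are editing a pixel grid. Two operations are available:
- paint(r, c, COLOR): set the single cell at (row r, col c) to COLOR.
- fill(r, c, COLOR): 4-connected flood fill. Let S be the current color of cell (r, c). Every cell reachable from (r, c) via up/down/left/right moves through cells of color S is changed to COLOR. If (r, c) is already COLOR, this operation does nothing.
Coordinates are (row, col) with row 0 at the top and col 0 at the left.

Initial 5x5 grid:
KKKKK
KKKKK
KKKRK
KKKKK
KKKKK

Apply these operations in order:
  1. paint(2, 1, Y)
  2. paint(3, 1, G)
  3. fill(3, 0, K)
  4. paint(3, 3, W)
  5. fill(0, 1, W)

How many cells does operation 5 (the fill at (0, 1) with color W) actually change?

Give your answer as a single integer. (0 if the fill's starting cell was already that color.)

After op 1 paint(2,1,Y):
KKKKK
KKKKK
KYKRK
KKKKK
KKKKK
After op 2 paint(3,1,G):
KKKKK
KKKKK
KYKRK
KGKKK
KKKKK
After op 3 fill(3,0,K) [0 cells changed]:
KKKKK
KKKKK
KYKRK
KGKKK
KKKKK
After op 4 paint(3,3,W):
KKKKK
KKKKK
KYKRK
KGKWK
KKKKK
After op 5 fill(0,1,W) [21 cells changed]:
WWWWW
WWWWW
WYWRW
WGWWW
WWWWW

Answer: 21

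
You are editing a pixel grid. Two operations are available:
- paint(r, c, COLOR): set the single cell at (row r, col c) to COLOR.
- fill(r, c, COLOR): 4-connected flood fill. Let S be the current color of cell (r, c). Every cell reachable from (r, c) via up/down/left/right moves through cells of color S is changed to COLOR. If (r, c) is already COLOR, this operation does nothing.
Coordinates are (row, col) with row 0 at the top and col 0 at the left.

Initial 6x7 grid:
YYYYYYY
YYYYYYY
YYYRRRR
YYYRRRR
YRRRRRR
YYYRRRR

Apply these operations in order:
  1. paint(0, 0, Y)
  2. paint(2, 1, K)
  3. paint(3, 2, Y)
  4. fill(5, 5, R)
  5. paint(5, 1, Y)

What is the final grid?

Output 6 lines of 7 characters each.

After op 1 paint(0,0,Y):
YYYYYYY
YYYYYYY
YYYRRRR
YYYRRRR
YRRRRRR
YYYRRRR
After op 2 paint(2,1,K):
YYYYYYY
YYYYYYY
YKYRRRR
YYYRRRR
YRRRRRR
YYYRRRR
After op 3 paint(3,2,Y):
YYYYYYY
YYYYYYY
YKYRRRR
YYYRRRR
YRRRRRR
YYYRRRR
After op 4 fill(5,5,R) [0 cells changed]:
YYYYYYY
YYYYYYY
YKYRRRR
YYYRRRR
YRRRRRR
YYYRRRR
After op 5 paint(5,1,Y):
YYYYYYY
YYYYYYY
YKYRRRR
YYYRRRR
YRRRRRR
YYYRRRR

Answer: YYYYYYY
YYYYYYY
YKYRRRR
YYYRRRR
YRRRRRR
YYYRRRR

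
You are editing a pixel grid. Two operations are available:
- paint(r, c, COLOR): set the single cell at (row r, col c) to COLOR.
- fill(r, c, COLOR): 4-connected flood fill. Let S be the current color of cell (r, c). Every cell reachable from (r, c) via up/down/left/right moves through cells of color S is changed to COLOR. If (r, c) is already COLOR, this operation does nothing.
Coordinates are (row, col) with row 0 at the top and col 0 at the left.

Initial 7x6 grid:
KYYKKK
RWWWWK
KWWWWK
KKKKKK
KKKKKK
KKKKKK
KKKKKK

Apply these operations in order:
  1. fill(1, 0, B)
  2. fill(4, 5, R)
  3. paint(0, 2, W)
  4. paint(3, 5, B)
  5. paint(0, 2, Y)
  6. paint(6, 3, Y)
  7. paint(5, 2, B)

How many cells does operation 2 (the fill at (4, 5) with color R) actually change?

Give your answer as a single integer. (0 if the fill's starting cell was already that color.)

Answer: 30

Derivation:
After op 1 fill(1,0,B) [1 cells changed]:
KYYKKK
BWWWWK
KWWWWK
KKKKKK
KKKKKK
KKKKKK
KKKKKK
After op 2 fill(4,5,R) [30 cells changed]:
KYYRRR
BWWWWR
RWWWWR
RRRRRR
RRRRRR
RRRRRR
RRRRRR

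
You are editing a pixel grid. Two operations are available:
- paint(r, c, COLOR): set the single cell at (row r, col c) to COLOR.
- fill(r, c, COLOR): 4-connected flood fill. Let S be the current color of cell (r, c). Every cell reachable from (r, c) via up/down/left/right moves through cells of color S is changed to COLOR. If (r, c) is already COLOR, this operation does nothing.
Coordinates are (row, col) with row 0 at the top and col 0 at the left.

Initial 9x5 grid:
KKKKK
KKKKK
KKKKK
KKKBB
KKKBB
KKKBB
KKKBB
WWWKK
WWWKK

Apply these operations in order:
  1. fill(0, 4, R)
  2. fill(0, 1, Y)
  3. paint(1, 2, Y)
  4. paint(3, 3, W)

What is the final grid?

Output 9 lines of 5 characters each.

After op 1 fill(0,4,R) [27 cells changed]:
RRRRR
RRRRR
RRRRR
RRRBB
RRRBB
RRRBB
RRRBB
WWWKK
WWWKK
After op 2 fill(0,1,Y) [27 cells changed]:
YYYYY
YYYYY
YYYYY
YYYBB
YYYBB
YYYBB
YYYBB
WWWKK
WWWKK
After op 3 paint(1,2,Y):
YYYYY
YYYYY
YYYYY
YYYBB
YYYBB
YYYBB
YYYBB
WWWKK
WWWKK
After op 4 paint(3,3,W):
YYYYY
YYYYY
YYYYY
YYYWB
YYYBB
YYYBB
YYYBB
WWWKK
WWWKK

Answer: YYYYY
YYYYY
YYYYY
YYYWB
YYYBB
YYYBB
YYYBB
WWWKK
WWWKK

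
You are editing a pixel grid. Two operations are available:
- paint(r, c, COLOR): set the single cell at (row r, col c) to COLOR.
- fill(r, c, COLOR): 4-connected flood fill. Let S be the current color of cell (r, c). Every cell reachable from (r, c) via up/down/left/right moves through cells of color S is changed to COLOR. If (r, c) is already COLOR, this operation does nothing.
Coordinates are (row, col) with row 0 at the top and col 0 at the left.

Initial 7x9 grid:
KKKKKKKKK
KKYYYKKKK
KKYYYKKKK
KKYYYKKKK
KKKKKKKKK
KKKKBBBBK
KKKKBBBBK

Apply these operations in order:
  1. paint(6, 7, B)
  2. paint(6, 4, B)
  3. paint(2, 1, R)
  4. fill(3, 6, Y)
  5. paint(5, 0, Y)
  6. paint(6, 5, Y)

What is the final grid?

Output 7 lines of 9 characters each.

After op 1 paint(6,7,B):
KKKKKKKKK
KKYYYKKKK
KKYYYKKKK
KKYYYKKKK
KKKKKKKKK
KKKKBBBBK
KKKKBBBBK
After op 2 paint(6,4,B):
KKKKKKKKK
KKYYYKKKK
KKYYYKKKK
KKYYYKKKK
KKKKKKKKK
KKKKBBBBK
KKKKBBBBK
After op 3 paint(2,1,R):
KKKKKKKKK
KKYYYKKKK
KRYYYKKKK
KKYYYKKKK
KKKKKKKKK
KKKKBBBBK
KKKKBBBBK
After op 4 fill(3,6,Y) [45 cells changed]:
YYYYYYYYY
YYYYYYYYY
YRYYYYYYY
YYYYYYYYY
YYYYYYYYY
YYYYBBBBY
YYYYBBBBY
After op 5 paint(5,0,Y):
YYYYYYYYY
YYYYYYYYY
YRYYYYYYY
YYYYYYYYY
YYYYYYYYY
YYYYBBBBY
YYYYBBBBY
After op 6 paint(6,5,Y):
YYYYYYYYY
YYYYYYYYY
YRYYYYYYY
YYYYYYYYY
YYYYYYYYY
YYYYBBBBY
YYYYBYBBY

Answer: YYYYYYYYY
YYYYYYYYY
YRYYYYYYY
YYYYYYYYY
YYYYYYYYY
YYYYBBBBY
YYYYBYBBY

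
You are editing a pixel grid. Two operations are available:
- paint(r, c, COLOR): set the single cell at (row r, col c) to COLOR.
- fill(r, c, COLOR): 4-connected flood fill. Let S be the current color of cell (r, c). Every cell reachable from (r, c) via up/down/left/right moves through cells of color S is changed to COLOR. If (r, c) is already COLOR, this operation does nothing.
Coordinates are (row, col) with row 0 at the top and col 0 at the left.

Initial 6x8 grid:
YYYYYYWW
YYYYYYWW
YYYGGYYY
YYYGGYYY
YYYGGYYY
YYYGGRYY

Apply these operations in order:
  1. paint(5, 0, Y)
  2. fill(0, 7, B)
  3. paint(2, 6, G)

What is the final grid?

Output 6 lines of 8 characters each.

Answer: YYYYYYBB
YYYYYYBB
YYYGGYGY
YYYGGYYY
YYYGGYYY
YYYGGRYY

Derivation:
After op 1 paint(5,0,Y):
YYYYYYWW
YYYYYYWW
YYYGGYYY
YYYGGYYY
YYYGGYYY
YYYGGRYY
After op 2 fill(0,7,B) [4 cells changed]:
YYYYYYBB
YYYYYYBB
YYYGGYYY
YYYGGYYY
YYYGGYYY
YYYGGRYY
After op 3 paint(2,6,G):
YYYYYYBB
YYYYYYBB
YYYGGYGY
YYYGGYYY
YYYGGYYY
YYYGGRYY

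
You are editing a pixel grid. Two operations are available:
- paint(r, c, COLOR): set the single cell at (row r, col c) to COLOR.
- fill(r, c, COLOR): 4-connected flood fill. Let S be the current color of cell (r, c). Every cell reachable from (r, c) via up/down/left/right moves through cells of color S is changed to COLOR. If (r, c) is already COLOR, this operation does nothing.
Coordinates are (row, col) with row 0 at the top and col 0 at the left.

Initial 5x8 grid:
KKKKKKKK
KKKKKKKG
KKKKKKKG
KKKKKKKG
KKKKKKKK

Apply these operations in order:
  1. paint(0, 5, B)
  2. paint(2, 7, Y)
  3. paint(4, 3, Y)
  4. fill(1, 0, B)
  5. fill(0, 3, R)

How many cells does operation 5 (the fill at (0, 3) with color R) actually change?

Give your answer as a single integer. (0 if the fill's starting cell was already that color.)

Answer: 36

Derivation:
After op 1 paint(0,5,B):
KKKKKBKK
KKKKKKKG
KKKKKKKG
KKKKKKKG
KKKKKKKK
After op 2 paint(2,7,Y):
KKKKKBKK
KKKKKKKG
KKKKKKKY
KKKKKKKG
KKKKKKKK
After op 3 paint(4,3,Y):
KKKKKBKK
KKKKKKKG
KKKKKKKY
KKKKKKKG
KKKYKKKK
After op 4 fill(1,0,B) [35 cells changed]:
BBBBBBBB
BBBBBBBG
BBBBBBBY
BBBBBBBG
BBBYBBBB
After op 5 fill(0,3,R) [36 cells changed]:
RRRRRRRR
RRRRRRRG
RRRRRRRY
RRRRRRRG
RRRYRRRR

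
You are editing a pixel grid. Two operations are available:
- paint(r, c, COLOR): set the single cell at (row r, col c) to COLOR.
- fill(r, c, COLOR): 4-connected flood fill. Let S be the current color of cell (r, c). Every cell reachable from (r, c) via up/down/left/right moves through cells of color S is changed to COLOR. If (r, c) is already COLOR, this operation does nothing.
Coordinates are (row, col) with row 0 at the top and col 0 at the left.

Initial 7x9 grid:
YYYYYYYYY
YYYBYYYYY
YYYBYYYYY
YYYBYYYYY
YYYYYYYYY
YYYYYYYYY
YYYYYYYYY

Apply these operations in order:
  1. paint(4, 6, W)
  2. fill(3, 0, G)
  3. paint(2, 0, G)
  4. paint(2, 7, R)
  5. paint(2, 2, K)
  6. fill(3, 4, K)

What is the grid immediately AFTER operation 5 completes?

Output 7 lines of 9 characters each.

After op 1 paint(4,6,W):
YYYYYYYYY
YYYBYYYYY
YYYBYYYYY
YYYBYYYYY
YYYYYYWYY
YYYYYYYYY
YYYYYYYYY
After op 2 fill(3,0,G) [59 cells changed]:
GGGGGGGGG
GGGBGGGGG
GGGBGGGGG
GGGBGGGGG
GGGGGGWGG
GGGGGGGGG
GGGGGGGGG
After op 3 paint(2,0,G):
GGGGGGGGG
GGGBGGGGG
GGGBGGGGG
GGGBGGGGG
GGGGGGWGG
GGGGGGGGG
GGGGGGGGG
After op 4 paint(2,7,R):
GGGGGGGGG
GGGBGGGGG
GGGBGGGRG
GGGBGGGGG
GGGGGGWGG
GGGGGGGGG
GGGGGGGGG
After op 5 paint(2,2,K):
GGGGGGGGG
GGGBGGGGG
GGKBGGGRG
GGGBGGGGG
GGGGGGWGG
GGGGGGGGG
GGGGGGGGG

Answer: GGGGGGGGG
GGGBGGGGG
GGKBGGGRG
GGGBGGGGG
GGGGGGWGG
GGGGGGGGG
GGGGGGGGG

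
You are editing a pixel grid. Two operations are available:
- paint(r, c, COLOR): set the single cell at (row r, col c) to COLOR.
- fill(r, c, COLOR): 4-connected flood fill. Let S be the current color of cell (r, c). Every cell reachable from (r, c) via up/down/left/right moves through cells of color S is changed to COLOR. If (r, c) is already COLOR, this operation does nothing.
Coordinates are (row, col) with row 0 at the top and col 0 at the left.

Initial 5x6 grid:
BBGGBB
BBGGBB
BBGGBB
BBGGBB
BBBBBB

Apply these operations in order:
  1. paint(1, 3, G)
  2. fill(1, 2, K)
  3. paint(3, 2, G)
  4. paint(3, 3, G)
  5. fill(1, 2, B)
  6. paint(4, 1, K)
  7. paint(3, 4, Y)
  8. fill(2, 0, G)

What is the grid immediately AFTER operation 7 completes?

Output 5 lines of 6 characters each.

Answer: BBBBBB
BBBBBB
BBBBBB
BBGGYB
BKBBBB

Derivation:
After op 1 paint(1,3,G):
BBGGBB
BBGGBB
BBGGBB
BBGGBB
BBBBBB
After op 2 fill(1,2,K) [8 cells changed]:
BBKKBB
BBKKBB
BBKKBB
BBKKBB
BBBBBB
After op 3 paint(3,2,G):
BBKKBB
BBKKBB
BBKKBB
BBGKBB
BBBBBB
After op 4 paint(3,3,G):
BBKKBB
BBKKBB
BBKKBB
BBGGBB
BBBBBB
After op 5 fill(1,2,B) [6 cells changed]:
BBBBBB
BBBBBB
BBBBBB
BBGGBB
BBBBBB
After op 6 paint(4,1,K):
BBBBBB
BBBBBB
BBBBBB
BBGGBB
BKBBBB
After op 7 paint(3,4,Y):
BBBBBB
BBBBBB
BBBBBB
BBGGYB
BKBBBB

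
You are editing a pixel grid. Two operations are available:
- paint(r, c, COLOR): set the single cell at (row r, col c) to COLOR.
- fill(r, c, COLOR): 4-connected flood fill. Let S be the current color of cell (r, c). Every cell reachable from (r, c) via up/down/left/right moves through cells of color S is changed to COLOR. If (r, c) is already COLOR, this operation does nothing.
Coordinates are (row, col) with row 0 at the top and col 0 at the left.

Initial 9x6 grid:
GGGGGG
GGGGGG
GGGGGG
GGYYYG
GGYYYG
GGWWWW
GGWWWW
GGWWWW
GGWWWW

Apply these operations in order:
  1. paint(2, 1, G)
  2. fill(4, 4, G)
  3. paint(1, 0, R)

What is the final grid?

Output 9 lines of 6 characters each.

Answer: GGGGGG
RGGGGG
GGGGGG
GGGGGG
GGGGGG
GGWWWW
GGWWWW
GGWWWW
GGWWWW

Derivation:
After op 1 paint(2,1,G):
GGGGGG
GGGGGG
GGGGGG
GGYYYG
GGYYYG
GGWWWW
GGWWWW
GGWWWW
GGWWWW
After op 2 fill(4,4,G) [6 cells changed]:
GGGGGG
GGGGGG
GGGGGG
GGGGGG
GGGGGG
GGWWWW
GGWWWW
GGWWWW
GGWWWW
After op 3 paint(1,0,R):
GGGGGG
RGGGGG
GGGGGG
GGGGGG
GGGGGG
GGWWWW
GGWWWW
GGWWWW
GGWWWW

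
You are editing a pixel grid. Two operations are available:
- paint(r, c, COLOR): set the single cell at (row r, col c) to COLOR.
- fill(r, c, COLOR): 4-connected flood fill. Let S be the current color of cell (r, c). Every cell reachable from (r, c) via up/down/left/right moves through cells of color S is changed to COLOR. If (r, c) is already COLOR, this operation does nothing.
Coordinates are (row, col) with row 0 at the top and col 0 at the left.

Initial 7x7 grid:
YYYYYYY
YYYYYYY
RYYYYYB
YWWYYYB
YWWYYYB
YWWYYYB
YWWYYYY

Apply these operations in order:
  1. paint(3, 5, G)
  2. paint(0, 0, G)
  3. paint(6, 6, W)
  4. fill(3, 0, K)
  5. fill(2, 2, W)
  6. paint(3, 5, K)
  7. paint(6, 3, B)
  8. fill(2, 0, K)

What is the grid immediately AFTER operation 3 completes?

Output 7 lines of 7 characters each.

Answer: GYYYYYY
YYYYYYY
RYYYYYB
YWWYYGB
YWWYYYB
YWWYYYB
YWWYYYW

Derivation:
After op 1 paint(3,5,G):
YYYYYYY
YYYYYYY
RYYYYYB
YWWYYGB
YWWYYYB
YWWYYYB
YWWYYYY
After op 2 paint(0,0,G):
GYYYYYY
YYYYYYY
RYYYYYB
YWWYYGB
YWWYYYB
YWWYYYB
YWWYYYY
After op 3 paint(6,6,W):
GYYYYYY
YYYYYYY
RYYYYYB
YWWYYGB
YWWYYYB
YWWYYYB
YWWYYYW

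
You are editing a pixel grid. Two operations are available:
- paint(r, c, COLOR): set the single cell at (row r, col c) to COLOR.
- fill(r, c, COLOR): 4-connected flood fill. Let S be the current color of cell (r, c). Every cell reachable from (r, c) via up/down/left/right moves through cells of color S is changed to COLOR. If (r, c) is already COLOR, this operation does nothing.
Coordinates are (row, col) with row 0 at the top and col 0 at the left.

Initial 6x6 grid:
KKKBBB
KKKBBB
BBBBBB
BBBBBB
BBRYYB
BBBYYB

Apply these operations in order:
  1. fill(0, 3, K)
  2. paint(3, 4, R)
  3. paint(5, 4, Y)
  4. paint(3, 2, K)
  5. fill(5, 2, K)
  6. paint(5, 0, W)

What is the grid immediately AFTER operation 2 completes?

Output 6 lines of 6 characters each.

After op 1 fill(0,3,K) [25 cells changed]:
KKKKKK
KKKKKK
KKKKKK
KKKKKK
KKRYYK
KKKYYK
After op 2 paint(3,4,R):
KKKKKK
KKKKKK
KKKKKK
KKKKRK
KKRYYK
KKKYYK

Answer: KKKKKK
KKKKKK
KKKKKK
KKKKRK
KKRYYK
KKKYYK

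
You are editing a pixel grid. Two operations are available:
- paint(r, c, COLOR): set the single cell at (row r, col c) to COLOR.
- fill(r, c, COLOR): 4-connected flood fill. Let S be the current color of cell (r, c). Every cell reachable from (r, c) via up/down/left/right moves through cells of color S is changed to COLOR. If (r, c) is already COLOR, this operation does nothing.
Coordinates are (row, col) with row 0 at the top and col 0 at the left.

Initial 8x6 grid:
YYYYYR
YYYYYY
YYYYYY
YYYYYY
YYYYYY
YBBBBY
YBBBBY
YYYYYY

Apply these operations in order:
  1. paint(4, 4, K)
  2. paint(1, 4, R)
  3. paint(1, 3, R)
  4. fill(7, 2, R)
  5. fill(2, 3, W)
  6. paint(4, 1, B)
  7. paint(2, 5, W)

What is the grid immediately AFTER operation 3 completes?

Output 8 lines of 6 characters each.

Answer: YYYYYR
YYYRRY
YYYYYY
YYYYYY
YYYYKY
YBBBBY
YBBBBY
YYYYYY

Derivation:
After op 1 paint(4,4,K):
YYYYYR
YYYYYY
YYYYYY
YYYYYY
YYYYKY
YBBBBY
YBBBBY
YYYYYY
After op 2 paint(1,4,R):
YYYYYR
YYYYRY
YYYYYY
YYYYYY
YYYYKY
YBBBBY
YBBBBY
YYYYYY
After op 3 paint(1,3,R):
YYYYYR
YYYRRY
YYYYYY
YYYYYY
YYYYKY
YBBBBY
YBBBBY
YYYYYY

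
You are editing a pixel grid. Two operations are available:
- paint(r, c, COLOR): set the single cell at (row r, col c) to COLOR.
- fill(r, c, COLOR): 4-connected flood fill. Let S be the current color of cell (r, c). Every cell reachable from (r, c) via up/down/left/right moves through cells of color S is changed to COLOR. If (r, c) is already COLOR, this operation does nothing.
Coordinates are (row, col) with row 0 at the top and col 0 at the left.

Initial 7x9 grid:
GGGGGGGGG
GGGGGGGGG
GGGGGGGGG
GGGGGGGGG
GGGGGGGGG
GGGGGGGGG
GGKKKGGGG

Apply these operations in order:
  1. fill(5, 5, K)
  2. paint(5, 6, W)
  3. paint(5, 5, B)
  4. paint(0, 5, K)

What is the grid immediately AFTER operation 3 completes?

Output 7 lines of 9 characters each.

After op 1 fill(5,5,K) [60 cells changed]:
KKKKKKKKK
KKKKKKKKK
KKKKKKKKK
KKKKKKKKK
KKKKKKKKK
KKKKKKKKK
KKKKKKKKK
After op 2 paint(5,6,W):
KKKKKKKKK
KKKKKKKKK
KKKKKKKKK
KKKKKKKKK
KKKKKKKKK
KKKKKKWKK
KKKKKKKKK
After op 3 paint(5,5,B):
KKKKKKKKK
KKKKKKKKK
KKKKKKKKK
KKKKKKKKK
KKKKKKKKK
KKKKKBWKK
KKKKKKKKK

Answer: KKKKKKKKK
KKKKKKKKK
KKKKKKKKK
KKKKKKKKK
KKKKKKKKK
KKKKKBWKK
KKKKKKKKK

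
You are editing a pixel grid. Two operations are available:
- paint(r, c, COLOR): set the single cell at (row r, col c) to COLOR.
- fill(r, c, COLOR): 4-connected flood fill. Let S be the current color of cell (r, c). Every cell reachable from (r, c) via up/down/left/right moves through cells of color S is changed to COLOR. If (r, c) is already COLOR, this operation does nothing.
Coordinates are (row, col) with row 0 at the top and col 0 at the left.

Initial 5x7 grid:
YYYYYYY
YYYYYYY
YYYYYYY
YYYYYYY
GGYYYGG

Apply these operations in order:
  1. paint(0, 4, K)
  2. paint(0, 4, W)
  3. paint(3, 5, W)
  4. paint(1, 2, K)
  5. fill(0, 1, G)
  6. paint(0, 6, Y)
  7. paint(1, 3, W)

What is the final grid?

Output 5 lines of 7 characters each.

Answer: GGGGWGY
GGKWGGG
GGGGGGG
GGGGGWG
GGGGGGG

Derivation:
After op 1 paint(0,4,K):
YYYYKYY
YYYYYYY
YYYYYYY
YYYYYYY
GGYYYGG
After op 2 paint(0,4,W):
YYYYWYY
YYYYYYY
YYYYYYY
YYYYYYY
GGYYYGG
After op 3 paint(3,5,W):
YYYYWYY
YYYYYYY
YYYYYYY
YYYYYWY
GGYYYGG
After op 4 paint(1,2,K):
YYYYWYY
YYKYYYY
YYYYYYY
YYYYYWY
GGYYYGG
After op 5 fill(0,1,G) [28 cells changed]:
GGGGWGG
GGKGGGG
GGGGGGG
GGGGGWG
GGGGGGG
After op 6 paint(0,6,Y):
GGGGWGY
GGKGGGG
GGGGGGG
GGGGGWG
GGGGGGG
After op 7 paint(1,3,W):
GGGGWGY
GGKWGGG
GGGGGGG
GGGGGWG
GGGGGGG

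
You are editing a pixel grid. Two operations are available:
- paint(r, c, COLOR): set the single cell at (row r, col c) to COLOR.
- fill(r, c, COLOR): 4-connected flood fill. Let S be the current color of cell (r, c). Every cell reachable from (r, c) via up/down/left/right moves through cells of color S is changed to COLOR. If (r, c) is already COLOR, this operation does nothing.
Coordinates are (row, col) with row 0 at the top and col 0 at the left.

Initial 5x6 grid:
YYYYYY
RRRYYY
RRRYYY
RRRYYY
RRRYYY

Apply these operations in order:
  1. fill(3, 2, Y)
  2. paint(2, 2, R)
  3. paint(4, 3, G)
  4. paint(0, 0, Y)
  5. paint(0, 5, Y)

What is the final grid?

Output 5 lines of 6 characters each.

Answer: YYYYYY
YYYYYY
YYRYYY
YYYYYY
YYYGYY

Derivation:
After op 1 fill(3,2,Y) [12 cells changed]:
YYYYYY
YYYYYY
YYYYYY
YYYYYY
YYYYYY
After op 2 paint(2,2,R):
YYYYYY
YYYYYY
YYRYYY
YYYYYY
YYYYYY
After op 3 paint(4,3,G):
YYYYYY
YYYYYY
YYRYYY
YYYYYY
YYYGYY
After op 4 paint(0,0,Y):
YYYYYY
YYYYYY
YYRYYY
YYYYYY
YYYGYY
After op 5 paint(0,5,Y):
YYYYYY
YYYYYY
YYRYYY
YYYYYY
YYYGYY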